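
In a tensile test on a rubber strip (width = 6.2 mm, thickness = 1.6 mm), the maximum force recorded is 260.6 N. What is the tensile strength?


Area = width * thickness = 6.2 * 1.6 = 9.92 mm^2
TS = force / area = 260.6 / 9.92 = 26.27 MPa

26.27 MPa


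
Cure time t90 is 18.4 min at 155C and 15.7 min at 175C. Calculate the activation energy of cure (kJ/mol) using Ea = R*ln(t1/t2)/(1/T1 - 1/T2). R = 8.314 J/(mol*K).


T1 = 428.15 K, T2 = 448.15 K
1/T1 - 1/T2 = 1.0423e-04
ln(t1/t2) = ln(18.4/15.7) = 0.1587
Ea = 8.314 * 0.1587 / 1.0423e-04 = 12657.5253 J/mol
Ea = 12.66 kJ/mol

12.66 kJ/mol


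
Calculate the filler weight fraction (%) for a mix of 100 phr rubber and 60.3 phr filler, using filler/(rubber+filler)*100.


Filler % = filler / (rubber + filler) * 100
= 60.3 / (100 + 60.3) * 100
= 60.3 / 160.3 * 100
= 37.62%

37.62%


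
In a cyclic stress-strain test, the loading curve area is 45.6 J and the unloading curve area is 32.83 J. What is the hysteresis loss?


Hysteresis loss = loading - unloading
= 45.6 - 32.83
= 12.77 J

12.77 J


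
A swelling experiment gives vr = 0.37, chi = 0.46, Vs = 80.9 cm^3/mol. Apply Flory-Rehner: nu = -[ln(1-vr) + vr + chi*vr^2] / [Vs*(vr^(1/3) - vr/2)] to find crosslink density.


ln(1 - vr) = ln(1 - 0.37) = -0.4620
Numerator = -((-0.4620) + 0.37 + 0.46 * 0.37^2) = 0.0291
Denominator = 80.9 * (0.37^(1/3) - 0.37/2) = 43.1120
nu = 0.0291 / 43.1120 = 6.7409e-04 mol/cm^3

6.7409e-04 mol/cm^3


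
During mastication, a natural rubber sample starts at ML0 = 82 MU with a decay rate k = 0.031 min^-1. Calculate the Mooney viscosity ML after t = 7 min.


ML = ML0 * exp(-k * t)
ML = 82 * exp(-0.031 * 7)
ML = 82 * 0.8049
ML = 66.0 MU

66.0 MU


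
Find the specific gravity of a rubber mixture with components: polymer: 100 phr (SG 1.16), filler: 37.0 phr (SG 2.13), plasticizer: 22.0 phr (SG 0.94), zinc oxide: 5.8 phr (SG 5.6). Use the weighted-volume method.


Sum of weights = 164.8
Volume contributions:
  polymer: 100/1.16 = 86.2069
  filler: 37.0/2.13 = 17.3709
  plasticizer: 22.0/0.94 = 23.4043
  zinc oxide: 5.8/5.6 = 1.0357
Sum of volumes = 128.0178
SG = 164.8 / 128.0178 = 1.287

SG = 1.287


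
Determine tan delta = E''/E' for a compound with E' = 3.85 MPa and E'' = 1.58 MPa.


tan delta = E'' / E'
= 1.58 / 3.85
= 0.4104

tan delta = 0.4104


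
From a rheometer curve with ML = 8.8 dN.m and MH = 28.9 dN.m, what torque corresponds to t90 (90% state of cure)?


M90 = ML + 0.9 * (MH - ML)
M90 = 8.8 + 0.9 * (28.9 - 8.8)
M90 = 8.8 + 0.9 * 20.1
M90 = 26.89 dN.m

26.89 dN.m


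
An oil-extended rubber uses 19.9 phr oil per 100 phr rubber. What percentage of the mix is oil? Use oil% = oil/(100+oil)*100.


Oil % = oil / (100 + oil) * 100
= 19.9 / (100 + 19.9) * 100
= 19.9 / 119.9 * 100
= 16.6%

16.6%


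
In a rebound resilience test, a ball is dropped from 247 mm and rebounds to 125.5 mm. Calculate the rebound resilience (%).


Resilience = h_rebound / h_drop * 100
= 125.5 / 247 * 100
= 50.8%

50.8%


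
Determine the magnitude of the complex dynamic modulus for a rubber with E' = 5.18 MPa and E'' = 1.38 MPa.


|E*| = sqrt(E'^2 + E''^2)
= sqrt(5.18^2 + 1.38^2)
= sqrt(26.8324 + 1.9044)
= 5.361 MPa

5.361 MPa


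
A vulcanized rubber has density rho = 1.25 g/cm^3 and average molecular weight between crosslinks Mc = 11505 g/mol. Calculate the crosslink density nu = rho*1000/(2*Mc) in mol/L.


nu = rho * 1000 / (2 * Mc)
nu = 1.25 * 1000 / (2 * 11505)
nu = 1250.0 / 23010
nu = 0.0543 mol/L

0.0543 mol/L


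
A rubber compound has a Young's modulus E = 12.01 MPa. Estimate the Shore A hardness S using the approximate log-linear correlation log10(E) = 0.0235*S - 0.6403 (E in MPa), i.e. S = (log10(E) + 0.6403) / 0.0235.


log10(E) = 0.0235*S - 0.6403  =>  S = (log10(E) + 0.6403) / 0.0235
log10(12.01) = 1.079543
S = (1.079543 + 0.6403) / 0.0235 = 1.719843 / 0.0235
S = 73.2

Shore A = 73.2


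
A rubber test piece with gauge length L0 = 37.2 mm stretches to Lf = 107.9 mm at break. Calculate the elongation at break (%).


Elongation = (Lf - L0) / L0 * 100
= (107.9 - 37.2) / 37.2 * 100
= 70.7 / 37.2 * 100
= 190.1%

190.1%


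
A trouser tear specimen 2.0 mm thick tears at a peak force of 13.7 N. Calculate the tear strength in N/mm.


Tear strength = force / thickness
= 13.7 / 2.0
= 6.85 N/mm

6.85 N/mm


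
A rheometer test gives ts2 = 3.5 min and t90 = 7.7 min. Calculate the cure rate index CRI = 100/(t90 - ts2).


CRI = 100 / (t90 - ts2)
= 100 / (7.7 - 3.5)
= 100 / 4.2
= 23.81 min^-1

23.81 min^-1


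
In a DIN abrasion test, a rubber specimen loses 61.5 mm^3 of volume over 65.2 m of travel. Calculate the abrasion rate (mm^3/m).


Rate = volume_loss / distance
= 61.5 / 65.2
= 0.943 mm^3/m

0.943 mm^3/m


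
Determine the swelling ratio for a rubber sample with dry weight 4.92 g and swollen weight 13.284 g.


Q = W_swollen / W_dry
Q = 13.284 / 4.92
Q = 2.7

Q = 2.7


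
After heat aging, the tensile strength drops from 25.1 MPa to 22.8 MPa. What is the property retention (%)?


Retention = aged / original * 100
= 22.8 / 25.1 * 100
= 90.8%

90.8%


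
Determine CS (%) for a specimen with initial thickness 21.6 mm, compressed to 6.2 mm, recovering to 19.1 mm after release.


CS = (t0 - recovered) / (t0 - ts) * 100
= (21.6 - 19.1) / (21.6 - 6.2) * 100
= 2.5 / 15.4 * 100
= 16.2%

16.2%


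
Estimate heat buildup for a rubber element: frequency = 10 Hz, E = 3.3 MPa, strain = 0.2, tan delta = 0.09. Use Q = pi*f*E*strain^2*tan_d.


Q = pi * f * E * strain^2 * tan_d
= pi * 10 * 3.3 * 0.2^2 * 0.09
= pi * 10 * 3.3 * 0.0400 * 0.09
= 0.3732

Q = 0.3732


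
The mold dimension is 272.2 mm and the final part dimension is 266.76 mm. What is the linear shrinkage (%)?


Shrinkage = (mold - part) / mold * 100
= (272.2 - 266.76) / 272.2 * 100
= 5.44 / 272.2 * 100
= 2.0%

2.0%


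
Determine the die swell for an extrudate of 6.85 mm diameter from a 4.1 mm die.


Die swell ratio = D_extrudate / D_die
= 6.85 / 4.1
= 1.671

Die swell = 1.671


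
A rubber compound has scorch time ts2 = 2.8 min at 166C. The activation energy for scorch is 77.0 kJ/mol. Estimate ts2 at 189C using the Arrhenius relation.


Convert temperatures: T1 = 166 + 273.15 = 439.15 K, T2 = 189 + 273.15 = 462.15 K
ts2_new = 2.8 * exp(77000 / 8.314 * (1/462.15 - 1/439.15))
1/T2 - 1/T1 = -1.1333e-04
ts2_new = 0.98 min

0.98 min


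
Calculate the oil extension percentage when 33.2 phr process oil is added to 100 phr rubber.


Oil % = oil / (100 + oil) * 100
= 33.2 / (100 + 33.2) * 100
= 33.2 / 133.2 * 100
= 24.92%

24.92%


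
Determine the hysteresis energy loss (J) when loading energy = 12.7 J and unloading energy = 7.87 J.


Hysteresis loss = loading - unloading
= 12.7 - 7.87
= 4.83 J

4.83 J


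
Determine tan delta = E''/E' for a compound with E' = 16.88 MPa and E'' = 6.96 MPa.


tan delta = E'' / E'
= 6.96 / 16.88
= 0.4123

tan delta = 0.4123


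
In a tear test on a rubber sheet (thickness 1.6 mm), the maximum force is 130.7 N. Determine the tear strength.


Tear strength = force / thickness
= 130.7 / 1.6
= 81.69 N/mm

81.69 N/mm


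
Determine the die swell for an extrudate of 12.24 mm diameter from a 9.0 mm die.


Die swell ratio = D_extrudate / D_die
= 12.24 / 9.0
= 1.36

Die swell = 1.36


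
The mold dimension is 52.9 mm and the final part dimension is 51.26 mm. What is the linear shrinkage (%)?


Shrinkage = (mold - part) / mold * 100
= (52.9 - 51.26) / 52.9 * 100
= 1.64 / 52.9 * 100
= 3.1%

3.1%


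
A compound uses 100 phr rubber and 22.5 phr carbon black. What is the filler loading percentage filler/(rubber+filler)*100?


Filler % = filler / (rubber + filler) * 100
= 22.5 / (100 + 22.5) * 100
= 22.5 / 122.5 * 100
= 18.37%

18.37%


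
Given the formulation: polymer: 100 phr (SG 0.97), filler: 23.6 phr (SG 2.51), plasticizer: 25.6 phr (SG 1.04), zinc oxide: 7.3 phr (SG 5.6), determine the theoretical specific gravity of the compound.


Sum of weights = 156.5
Volume contributions:
  polymer: 100/0.97 = 103.0928
  filler: 23.6/2.51 = 9.4024
  plasticizer: 25.6/1.04 = 24.6154
  zinc oxide: 7.3/5.6 = 1.3036
Sum of volumes = 138.4141
SG = 156.5 / 138.4141 = 1.131

SG = 1.131


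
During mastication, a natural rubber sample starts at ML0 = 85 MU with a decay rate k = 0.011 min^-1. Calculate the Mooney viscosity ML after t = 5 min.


ML = ML0 * exp(-k * t)
ML = 85 * exp(-0.011 * 5)
ML = 85 * 0.9465
ML = 80.45 MU

80.45 MU


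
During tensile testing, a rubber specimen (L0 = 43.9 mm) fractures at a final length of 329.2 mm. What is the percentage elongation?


Elongation = (Lf - L0) / L0 * 100
= (329.2 - 43.9) / 43.9 * 100
= 285.3 / 43.9 * 100
= 649.9%

649.9%


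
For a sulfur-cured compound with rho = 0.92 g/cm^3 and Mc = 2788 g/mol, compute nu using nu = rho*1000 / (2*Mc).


nu = rho * 1000 / (2 * Mc)
nu = 0.92 * 1000 / (2 * 2788)
nu = 920.0 / 5576
nu = 0.1650 mol/L

0.1650 mol/L


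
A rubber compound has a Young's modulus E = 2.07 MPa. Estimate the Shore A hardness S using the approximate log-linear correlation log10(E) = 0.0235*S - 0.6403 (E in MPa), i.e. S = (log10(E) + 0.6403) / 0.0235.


log10(E) = 0.0235*S - 0.6403  =>  S = (log10(E) + 0.6403) / 0.0235
log10(2.07) = 0.315970
S = (0.315970 + 0.6403) / 0.0235 = 0.956270 / 0.0235
S = 40.7

Shore A = 40.7


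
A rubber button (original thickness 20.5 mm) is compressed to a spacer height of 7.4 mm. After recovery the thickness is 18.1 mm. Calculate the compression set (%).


CS = (t0 - recovered) / (t0 - ts) * 100
= (20.5 - 18.1) / (20.5 - 7.4) * 100
= 2.4 / 13.1 * 100
= 18.3%

18.3%


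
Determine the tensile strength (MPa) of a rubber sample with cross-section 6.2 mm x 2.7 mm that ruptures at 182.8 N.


Area = width * thickness = 6.2 * 2.7 = 16.74 mm^2
TS = force / area = 182.8 / 16.74 = 10.92 MPa

10.92 MPa


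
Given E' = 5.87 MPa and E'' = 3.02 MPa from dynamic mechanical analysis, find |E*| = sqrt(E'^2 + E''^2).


|E*| = sqrt(E'^2 + E''^2)
= sqrt(5.87^2 + 3.02^2)
= sqrt(34.4569 + 9.1204)
= 6.601 MPa

6.601 MPa


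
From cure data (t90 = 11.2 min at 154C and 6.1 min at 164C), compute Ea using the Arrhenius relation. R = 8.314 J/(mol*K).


T1 = 427.15 K, T2 = 437.15 K
1/T1 - 1/T2 = 5.3554e-05
ln(t1/t2) = ln(11.2/6.1) = 0.6076
Ea = 8.314 * 0.6076 / 5.3554e-05 = 94331.4593 J/mol
Ea = 94.33 kJ/mol

94.33 kJ/mol


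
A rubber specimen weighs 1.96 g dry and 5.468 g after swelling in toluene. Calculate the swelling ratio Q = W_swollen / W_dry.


Q = W_swollen / W_dry
Q = 5.468 / 1.96
Q = 2.79

Q = 2.79


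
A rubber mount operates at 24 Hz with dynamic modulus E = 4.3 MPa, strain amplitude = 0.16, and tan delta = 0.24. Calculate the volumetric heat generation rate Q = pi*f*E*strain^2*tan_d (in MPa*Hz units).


Q = pi * f * E * strain^2 * tan_d
= pi * 24 * 4.3 * 0.16^2 * 0.24
= pi * 24 * 4.3 * 0.0256 * 0.24
= 1.9920

Q = 1.9920


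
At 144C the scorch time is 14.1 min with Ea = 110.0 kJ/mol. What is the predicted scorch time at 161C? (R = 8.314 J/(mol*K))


Convert temperatures: T1 = 144 + 273.15 = 417.15 K, T2 = 161 + 273.15 = 434.15 K
ts2_new = 14.1 * exp(110000 / 8.314 * (1/434.15 - 1/417.15))
1/T2 - 1/T1 = -9.3868e-05
ts2_new = 4.07 min

4.07 min


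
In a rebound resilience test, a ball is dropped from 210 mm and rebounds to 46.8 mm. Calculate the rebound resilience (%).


Resilience = h_rebound / h_drop * 100
= 46.8 / 210 * 100
= 22.3%

22.3%


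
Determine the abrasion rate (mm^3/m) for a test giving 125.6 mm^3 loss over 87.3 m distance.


Rate = volume_loss / distance
= 125.6 / 87.3
= 1.439 mm^3/m

1.439 mm^3/m


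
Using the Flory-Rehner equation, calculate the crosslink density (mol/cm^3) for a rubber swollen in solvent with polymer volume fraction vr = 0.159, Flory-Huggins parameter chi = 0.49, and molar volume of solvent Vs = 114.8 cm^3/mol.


ln(1 - vr) = ln(1 - 0.159) = -0.1732
Numerator = -((-0.1732) + 0.159 + 0.49 * 0.159^2) = 0.0018
Denominator = 114.8 * (0.159^(1/3) - 0.159/2) = 53.0663
nu = 0.0018 / 53.0663 = 3.3466e-05 mol/cm^3

3.3466e-05 mol/cm^3


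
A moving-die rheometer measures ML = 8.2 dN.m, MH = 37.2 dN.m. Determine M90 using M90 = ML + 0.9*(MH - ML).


M90 = ML + 0.9 * (MH - ML)
M90 = 8.2 + 0.9 * (37.2 - 8.2)
M90 = 8.2 + 0.9 * 29.0
M90 = 34.3 dN.m

34.3 dN.m


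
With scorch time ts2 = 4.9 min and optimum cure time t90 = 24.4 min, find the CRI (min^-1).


CRI = 100 / (t90 - ts2)
= 100 / (24.4 - 4.9)
= 100 / 19.5
= 5.13 min^-1

5.13 min^-1


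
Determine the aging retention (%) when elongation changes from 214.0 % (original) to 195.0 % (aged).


Retention = aged / original * 100
= 195.0 / 214.0 * 100
= 91.1%

91.1%


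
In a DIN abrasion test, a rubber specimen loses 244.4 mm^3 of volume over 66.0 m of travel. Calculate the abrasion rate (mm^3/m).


Rate = volume_loss / distance
= 244.4 / 66.0
= 3.703 mm^3/m

3.703 mm^3/m


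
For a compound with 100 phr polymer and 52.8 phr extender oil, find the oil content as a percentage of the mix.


Oil % = oil / (100 + oil) * 100
= 52.8 / (100 + 52.8) * 100
= 52.8 / 152.8 * 100
= 34.55%

34.55%


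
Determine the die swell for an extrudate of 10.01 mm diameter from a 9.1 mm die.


Die swell ratio = D_extrudate / D_die
= 10.01 / 9.1
= 1.1

Die swell = 1.1


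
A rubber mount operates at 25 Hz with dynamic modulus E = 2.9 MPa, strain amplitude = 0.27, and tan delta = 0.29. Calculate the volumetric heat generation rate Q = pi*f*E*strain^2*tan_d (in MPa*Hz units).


Q = pi * f * E * strain^2 * tan_d
= pi * 25 * 2.9 * 0.27^2 * 0.29
= pi * 25 * 2.9 * 0.0729 * 0.29
= 4.8152

Q = 4.8152


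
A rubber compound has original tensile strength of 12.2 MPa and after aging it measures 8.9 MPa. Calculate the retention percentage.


Retention = aged / original * 100
= 8.9 / 12.2 * 100
= 73.0%

73.0%


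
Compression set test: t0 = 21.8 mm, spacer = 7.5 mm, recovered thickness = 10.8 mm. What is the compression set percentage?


CS = (t0 - recovered) / (t0 - ts) * 100
= (21.8 - 10.8) / (21.8 - 7.5) * 100
= 11.0 / 14.3 * 100
= 76.9%

76.9%


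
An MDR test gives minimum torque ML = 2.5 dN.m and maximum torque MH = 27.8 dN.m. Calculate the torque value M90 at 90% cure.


M90 = ML + 0.9 * (MH - ML)
M90 = 2.5 + 0.9 * (27.8 - 2.5)
M90 = 2.5 + 0.9 * 25.3
M90 = 25.27 dN.m

25.27 dN.m


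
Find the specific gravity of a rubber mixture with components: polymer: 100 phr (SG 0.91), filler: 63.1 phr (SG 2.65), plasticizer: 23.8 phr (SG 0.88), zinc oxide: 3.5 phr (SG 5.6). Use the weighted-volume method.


Sum of weights = 190.4
Volume contributions:
  polymer: 100/0.91 = 109.8901
  filler: 63.1/2.65 = 23.8113
  plasticizer: 23.8/0.88 = 27.0455
  zinc oxide: 3.5/5.6 = 0.6250
Sum of volumes = 161.3719
SG = 190.4 / 161.3719 = 1.18

SG = 1.18


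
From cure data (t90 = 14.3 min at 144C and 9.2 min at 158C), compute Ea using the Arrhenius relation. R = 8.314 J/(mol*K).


T1 = 417.15 K, T2 = 431.15 K
1/T1 - 1/T2 = 7.7841e-05
ln(t1/t2) = ln(14.3/9.2) = 0.4411
Ea = 8.314 * 0.4411 / 7.7841e-05 = 47108.1891 J/mol
Ea = 47.11 kJ/mol

47.11 kJ/mol


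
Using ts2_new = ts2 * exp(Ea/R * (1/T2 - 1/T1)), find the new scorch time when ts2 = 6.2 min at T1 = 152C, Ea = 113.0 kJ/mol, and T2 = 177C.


Convert temperatures: T1 = 152 + 273.15 = 425.15 K, T2 = 177 + 273.15 = 450.15 K
ts2_new = 6.2 * exp(113000 / 8.314 * (1/450.15 - 1/425.15))
1/T2 - 1/T1 = -1.3063e-04
ts2_new = 1.05 min

1.05 min


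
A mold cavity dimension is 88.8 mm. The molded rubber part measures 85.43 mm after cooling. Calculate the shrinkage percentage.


Shrinkage = (mold - part) / mold * 100
= (88.8 - 85.43) / 88.8 * 100
= 3.37 / 88.8 * 100
= 3.8%

3.8%


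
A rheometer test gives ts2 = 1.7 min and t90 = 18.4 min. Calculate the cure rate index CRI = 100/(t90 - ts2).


CRI = 100 / (t90 - ts2)
= 100 / (18.4 - 1.7)
= 100 / 16.7
= 5.99 min^-1

5.99 min^-1


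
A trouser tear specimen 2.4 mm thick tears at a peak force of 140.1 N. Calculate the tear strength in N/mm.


Tear strength = force / thickness
= 140.1 / 2.4
= 58.38 N/mm

58.38 N/mm


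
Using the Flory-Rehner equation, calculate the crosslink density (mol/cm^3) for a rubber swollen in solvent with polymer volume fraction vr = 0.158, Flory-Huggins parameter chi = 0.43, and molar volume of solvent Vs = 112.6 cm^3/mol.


ln(1 - vr) = ln(1 - 0.158) = -0.1720
Numerator = -((-0.1720) + 0.158 + 0.43 * 0.158^2) = 0.0032
Denominator = 112.6 * (0.158^(1/3) - 0.158/2) = 51.9775
nu = 0.0032 / 51.9775 = 6.2349e-05 mol/cm^3

6.2349e-05 mol/cm^3


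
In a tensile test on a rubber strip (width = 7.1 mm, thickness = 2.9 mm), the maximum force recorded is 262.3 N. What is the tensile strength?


Area = width * thickness = 7.1 * 2.9 = 20.59 mm^2
TS = force / area = 262.3 / 20.59 = 12.74 MPa

12.74 MPa


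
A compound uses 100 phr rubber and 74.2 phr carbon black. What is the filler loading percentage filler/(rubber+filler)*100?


Filler % = filler / (rubber + filler) * 100
= 74.2 / (100 + 74.2) * 100
= 74.2 / 174.2 * 100
= 42.59%

42.59%


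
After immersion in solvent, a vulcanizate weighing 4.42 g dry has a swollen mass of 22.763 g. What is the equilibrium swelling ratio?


Q = W_swollen / W_dry
Q = 22.763 / 4.42
Q = 5.15

Q = 5.15


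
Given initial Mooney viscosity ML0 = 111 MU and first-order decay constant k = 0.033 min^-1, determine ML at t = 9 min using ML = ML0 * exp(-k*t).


ML = ML0 * exp(-k * t)
ML = 111 * exp(-0.033 * 9)
ML = 111 * 0.7430
ML = 82.48 MU

82.48 MU


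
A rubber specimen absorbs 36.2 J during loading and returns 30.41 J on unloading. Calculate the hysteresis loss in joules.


Hysteresis loss = loading - unloading
= 36.2 - 30.41
= 5.79 J

5.79 J


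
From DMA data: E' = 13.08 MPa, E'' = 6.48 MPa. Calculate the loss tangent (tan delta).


tan delta = E'' / E'
= 6.48 / 13.08
= 0.4954

tan delta = 0.4954


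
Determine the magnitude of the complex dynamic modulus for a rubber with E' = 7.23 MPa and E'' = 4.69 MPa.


|E*| = sqrt(E'^2 + E''^2)
= sqrt(7.23^2 + 4.69^2)
= sqrt(52.2729 + 21.9961)
= 8.618 MPa

8.618 MPa


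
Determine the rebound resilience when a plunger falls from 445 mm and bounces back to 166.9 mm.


Resilience = h_rebound / h_drop * 100
= 166.9 / 445 * 100
= 37.5%

37.5%


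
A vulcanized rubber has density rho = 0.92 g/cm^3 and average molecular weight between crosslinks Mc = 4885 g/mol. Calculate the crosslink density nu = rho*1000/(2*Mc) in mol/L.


nu = rho * 1000 / (2 * Mc)
nu = 0.92 * 1000 / (2 * 4885)
nu = 920.0 / 9770
nu = 0.0942 mol/L

0.0942 mol/L


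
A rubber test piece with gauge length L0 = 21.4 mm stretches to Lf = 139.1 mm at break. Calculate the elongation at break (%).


Elongation = (Lf - L0) / L0 * 100
= (139.1 - 21.4) / 21.4 * 100
= 117.7 / 21.4 * 100
= 550.0%

550.0%


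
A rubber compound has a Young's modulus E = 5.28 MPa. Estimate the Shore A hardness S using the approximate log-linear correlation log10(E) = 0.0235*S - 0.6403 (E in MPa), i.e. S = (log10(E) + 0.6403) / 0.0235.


log10(E) = 0.0235*S - 0.6403  =>  S = (log10(E) + 0.6403) / 0.0235
log10(5.28) = 0.722634
S = (0.722634 + 0.6403) / 0.0235 = 1.362934 / 0.0235
S = 58.0

Shore A = 58.0


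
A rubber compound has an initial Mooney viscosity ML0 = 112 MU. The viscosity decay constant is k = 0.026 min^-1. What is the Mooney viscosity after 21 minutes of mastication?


ML = ML0 * exp(-k * t)
ML = 112 * exp(-0.026 * 21)
ML = 112 * 0.5793
ML = 64.88 MU

64.88 MU


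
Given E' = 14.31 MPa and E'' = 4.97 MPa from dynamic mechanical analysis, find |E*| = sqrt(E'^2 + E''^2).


|E*| = sqrt(E'^2 + E''^2)
= sqrt(14.31^2 + 4.97^2)
= sqrt(204.7761 + 24.7009)
= 15.148 MPa

15.148 MPa


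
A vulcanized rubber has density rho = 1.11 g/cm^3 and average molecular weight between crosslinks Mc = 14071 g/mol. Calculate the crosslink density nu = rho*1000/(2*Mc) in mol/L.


nu = rho * 1000 / (2 * Mc)
nu = 1.11 * 1000 / (2 * 14071)
nu = 1110.0 / 28142
nu = 0.0394 mol/L

0.0394 mol/L


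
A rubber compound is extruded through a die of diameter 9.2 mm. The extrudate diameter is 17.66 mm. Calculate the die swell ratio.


Die swell ratio = D_extrudate / D_die
= 17.66 / 9.2
= 1.92

Die swell = 1.92


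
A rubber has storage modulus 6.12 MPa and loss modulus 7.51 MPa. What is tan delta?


tan delta = E'' / E'
= 7.51 / 6.12
= 1.2271

tan delta = 1.2271


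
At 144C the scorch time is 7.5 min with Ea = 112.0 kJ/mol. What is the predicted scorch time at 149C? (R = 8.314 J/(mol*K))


Convert temperatures: T1 = 144 + 273.15 = 417.15 K, T2 = 149 + 273.15 = 422.15 K
ts2_new = 7.5 * exp(112000 / 8.314 * (1/422.15 - 1/417.15))
1/T2 - 1/T1 = -2.8393e-05
ts2_new = 5.12 min

5.12 min


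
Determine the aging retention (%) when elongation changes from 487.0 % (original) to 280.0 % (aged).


Retention = aged / original * 100
= 280.0 / 487.0 * 100
= 57.5%

57.5%


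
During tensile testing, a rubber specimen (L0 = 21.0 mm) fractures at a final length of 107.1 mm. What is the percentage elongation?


Elongation = (Lf - L0) / L0 * 100
= (107.1 - 21.0) / 21.0 * 100
= 86.1 / 21.0 * 100
= 410.0%

410.0%


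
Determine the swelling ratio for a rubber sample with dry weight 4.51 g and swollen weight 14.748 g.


Q = W_swollen / W_dry
Q = 14.748 / 4.51
Q = 3.27

Q = 3.27


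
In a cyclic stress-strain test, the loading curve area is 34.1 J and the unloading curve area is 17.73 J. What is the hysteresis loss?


Hysteresis loss = loading - unloading
= 34.1 - 17.73
= 16.37 J

16.37 J


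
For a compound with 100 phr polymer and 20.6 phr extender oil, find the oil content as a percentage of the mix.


Oil % = oil / (100 + oil) * 100
= 20.6 / (100 + 20.6) * 100
= 20.6 / 120.6 * 100
= 17.08%

17.08%


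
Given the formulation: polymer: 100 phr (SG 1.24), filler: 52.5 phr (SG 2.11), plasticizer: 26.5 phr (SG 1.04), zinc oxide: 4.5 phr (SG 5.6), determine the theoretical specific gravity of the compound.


Sum of weights = 183.5
Volume contributions:
  polymer: 100/1.24 = 80.6452
  filler: 52.5/2.11 = 24.8815
  plasticizer: 26.5/1.04 = 25.4808
  zinc oxide: 4.5/5.6 = 0.8036
Sum of volumes = 131.8110
SG = 183.5 / 131.8110 = 1.392

SG = 1.392


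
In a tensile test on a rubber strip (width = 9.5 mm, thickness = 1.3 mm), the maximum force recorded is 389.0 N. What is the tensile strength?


Area = width * thickness = 9.5 * 1.3 = 12.35 mm^2
TS = force / area = 389.0 / 12.35 = 31.5 MPa

31.5 MPa


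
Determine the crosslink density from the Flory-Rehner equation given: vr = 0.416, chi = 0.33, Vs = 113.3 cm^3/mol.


ln(1 - vr) = ln(1 - 0.416) = -0.5379
Numerator = -((-0.5379) + 0.416 + 0.33 * 0.416^2) = 0.0647
Denominator = 113.3 * (0.416^(1/3) - 0.416/2) = 61.0123
nu = 0.0647 / 61.0123 = 0.0011 mol/cm^3

0.0011 mol/cm^3


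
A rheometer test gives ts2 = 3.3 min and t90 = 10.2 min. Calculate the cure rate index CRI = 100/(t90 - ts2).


CRI = 100 / (t90 - ts2)
= 100 / (10.2 - 3.3)
= 100 / 6.9
= 14.49 min^-1

14.49 min^-1


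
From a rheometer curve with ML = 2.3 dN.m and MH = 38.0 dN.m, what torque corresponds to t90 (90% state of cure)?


M90 = ML + 0.9 * (MH - ML)
M90 = 2.3 + 0.9 * (38.0 - 2.3)
M90 = 2.3 + 0.9 * 35.7
M90 = 34.43 dN.m

34.43 dN.m


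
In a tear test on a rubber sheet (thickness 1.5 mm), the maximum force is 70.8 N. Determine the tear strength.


Tear strength = force / thickness
= 70.8 / 1.5
= 47.2 N/mm

47.2 N/mm


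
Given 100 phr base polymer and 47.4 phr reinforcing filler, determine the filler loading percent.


Filler % = filler / (rubber + filler) * 100
= 47.4 / (100 + 47.4) * 100
= 47.4 / 147.4 * 100
= 32.16%

32.16%


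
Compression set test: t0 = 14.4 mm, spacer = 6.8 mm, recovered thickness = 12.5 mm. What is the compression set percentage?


CS = (t0 - recovered) / (t0 - ts) * 100
= (14.4 - 12.5) / (14.4 - 6.8) * 100
= 1.9 / 7.6 * 100
= 25.0%

25.0%


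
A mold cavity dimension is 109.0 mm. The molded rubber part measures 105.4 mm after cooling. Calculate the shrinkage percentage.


Shrinkage = (mold - part) / mold * 100
= (109.0 - 105.4) / 109.0 * 100
= 3.6 / 109.0 * 100
= 3.3%

3.3%


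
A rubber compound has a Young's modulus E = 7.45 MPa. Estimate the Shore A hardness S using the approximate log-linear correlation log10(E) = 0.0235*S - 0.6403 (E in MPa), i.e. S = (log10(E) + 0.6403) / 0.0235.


log10(E) = 0.0235*S - 0.6403  =>  S = (log10(E) + 0.6403) / 0.0235
log10(7.45) = 0.872156
S = (0.872156 + 0.6403) / 0.0235 = 1.512456 / 0.0235
S = 64.4

Shore A = 64.4


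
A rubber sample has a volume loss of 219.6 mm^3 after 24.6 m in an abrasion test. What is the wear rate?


Rate = volume_loss / distance
= 219.6 / 24.6
= 8.927 mm^3/m

8.927 mm^3/m


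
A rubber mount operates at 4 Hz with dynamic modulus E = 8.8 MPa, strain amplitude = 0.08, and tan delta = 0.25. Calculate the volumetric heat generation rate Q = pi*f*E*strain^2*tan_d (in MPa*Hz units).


Q = pi * f * E * strain^2 * tan_d
= pi * 4 * 8.8 * 0.08^2 * 0.25
= pi * 4 * 8.8 * 0.0064 * 0.25
= 0.1769

Q = 0.1769


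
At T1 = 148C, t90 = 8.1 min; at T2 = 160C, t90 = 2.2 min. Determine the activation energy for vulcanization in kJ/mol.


T1 = 421.15 K, T2 = 433.15 K
1/T1 - 1/T2 = 6.5782e-05
ln(t1/t2) = ln(8.1/2.2) = 1.3034
Ea = 8.314 * 1.3034 / 6.5782e-05 = 164734.2289 J/mol
Ea = 164.73 kJ/mol

164.73 kJ/mol


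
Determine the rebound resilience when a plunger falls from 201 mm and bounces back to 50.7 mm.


Resilience = h_rebound / h_drop * 100
= 50.7 / 201 * 100
= 25.2%

25.2%


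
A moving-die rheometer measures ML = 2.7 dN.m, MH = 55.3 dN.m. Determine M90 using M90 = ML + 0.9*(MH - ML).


M90 = ML + 0.9 * (MH - ML)
M90 = 2.7 + 0.9 * (55.3 - 2.7)
M90 = 2.7 + 0.9 * 52.6
M90 = 50.04 dN.m

50.04 dN.m


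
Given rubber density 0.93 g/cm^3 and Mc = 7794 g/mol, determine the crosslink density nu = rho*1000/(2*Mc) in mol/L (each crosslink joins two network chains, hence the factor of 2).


nu = rho * 1000 / (2 * Mc)
nu = 0.93 * 1000 / (2 * 7794)
nu = 930.0 / 15588
nu = 0.0597 mol/L

0.0597 mol/L


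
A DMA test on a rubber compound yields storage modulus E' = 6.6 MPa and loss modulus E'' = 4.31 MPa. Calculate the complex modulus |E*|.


|E*| = sqrt(E'^2 + E''^2)
= sqrt(6.6^2 + 4.31^2)
= sqrt(43.5600 + 18.5761)
= 7.883 MPa

7.883 MPa


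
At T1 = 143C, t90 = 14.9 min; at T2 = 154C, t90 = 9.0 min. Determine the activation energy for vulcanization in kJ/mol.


T1 = 416.15 K, T2 = 427.15 K
1/T1 - 1/T2 = 6.1882e-05
ln(t1/t2) = ln(14.9/9.0) = 0.5041
Ea = 8.314 * 0.5041 / 6.1882e-05 = 67732.3125 J/mol
Ea = 67.73 kJ/mol

67.73 kJ/mol


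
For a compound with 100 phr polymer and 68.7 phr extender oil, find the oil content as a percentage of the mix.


Oil % = oil / (100 + oil) * 100
= 68.7 / (100 + 68.7) * 100
= 68.7 / 168.7 * 100
= 40.72%

40.72%


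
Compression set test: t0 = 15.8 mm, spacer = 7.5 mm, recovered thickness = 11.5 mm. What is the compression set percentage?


CS = (t0 - recovered) / (t0 - ts) * 100
= (15.8 - 11.5) / (15.8 - 7.5) * 100
= 4.3 / 8.3 * 100
= 51.8%

51.8%


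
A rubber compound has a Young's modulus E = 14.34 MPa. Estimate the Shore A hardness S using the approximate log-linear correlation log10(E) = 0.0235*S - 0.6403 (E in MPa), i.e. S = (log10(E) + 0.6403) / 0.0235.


log10(E) = 0.0235*S - 0.6403  =>  S = (log10(E) + 0.6403) / 0.0235
log10(14.34) = 1.156549
S = (1.156549 + 0.6403) / 0.0235 = 1.796849 / 0.0235
S = 76.5

Shore A = 76.5


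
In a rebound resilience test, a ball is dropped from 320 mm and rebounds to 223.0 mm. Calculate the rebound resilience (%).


Resilience = h_rebound / h_drop * 100
= 223.0 / 320 * 100
= 69.7%

69.7%


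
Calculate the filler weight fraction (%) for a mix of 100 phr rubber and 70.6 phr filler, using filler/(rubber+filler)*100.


Filler % = filler / (rubber + filler) * 100
= 70.6 / (100 + 70.6) * 100
= 70.6 / 170.6 * 100
= 41.38%

41.38%


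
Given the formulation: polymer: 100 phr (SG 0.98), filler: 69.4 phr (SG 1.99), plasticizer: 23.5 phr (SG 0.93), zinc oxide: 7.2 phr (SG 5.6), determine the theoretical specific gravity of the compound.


Sum of weights = 200.1
Volume contributions:
  polymer: 100/0.98 = 102.0408
  filler: 69.4/1.99 = 34.8744
  plasticizer: 23.5/0.93 = 25.2688
  zinc oxide: 7.2/5.6 = 1.2857
Sum of volumes = 163.4697
SG = 200.1 / 163.4697 = 1.224

SG = 1.224


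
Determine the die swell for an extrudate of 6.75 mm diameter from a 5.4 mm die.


Die swell ratio = D_extrudate / D_die
= 6.75 / 5.4
= 1.25

Die swell = 1.25


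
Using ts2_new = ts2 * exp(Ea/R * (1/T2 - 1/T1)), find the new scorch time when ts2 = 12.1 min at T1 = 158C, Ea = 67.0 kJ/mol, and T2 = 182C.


Convert temperatures: T1 = 158 + 273.15 = 431.15 K, T2 = 182 + 273.15 = 455.15 K
ts2_new = 12.1 * exp(67000 / 8.314 * (1/455.15 - 1/431.15))
1/T2 - 1/T1 = -1.2230e-04
ts2_new = 4.52 min

4.52 min


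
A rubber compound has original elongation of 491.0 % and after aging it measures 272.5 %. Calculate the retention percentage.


Retention = aged / original * 100
= 272.5 / 491.0 * 100
= 55.5%

55.5%


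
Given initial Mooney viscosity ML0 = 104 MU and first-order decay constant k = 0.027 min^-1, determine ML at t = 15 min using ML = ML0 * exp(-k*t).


ML = ML0 * exp(-k * t)
ML = 104 * exp(-0.027 * 15)
ML = 104 * 0.6670
ML = 69.37 MU

69.37 MU


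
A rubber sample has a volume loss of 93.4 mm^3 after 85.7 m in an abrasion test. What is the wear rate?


Rate = volume_loss / distance
= 93.4 / 85.7
= 1.09 mm^3/m

1.09 mm^3/m


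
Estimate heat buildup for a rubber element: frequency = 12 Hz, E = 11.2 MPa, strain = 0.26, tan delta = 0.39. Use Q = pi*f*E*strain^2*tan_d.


Q = pi * f * E * strain^2 * tan_d
= pi * 12 * 11.2 * 0.26^2 * 0.39
= pi * 12 * 11.2 * 0.0676 * 0.39
= 11.1317

Q = 11.1317


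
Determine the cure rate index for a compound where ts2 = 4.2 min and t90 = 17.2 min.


CRI = 100 / (t90 - ts2)
= 100 / (17.2 - 4.2)
= 100 / 13.0
= 7.69 min^-1

7.69 min^-1


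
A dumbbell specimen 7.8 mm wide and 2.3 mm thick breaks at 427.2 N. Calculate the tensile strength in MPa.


Area = width * thickness = 7.8 * 2.3 = 17.94 mm^2
TS = force / area = 427.2 / 17.94 = 23.81 MPa

23.81 MPa


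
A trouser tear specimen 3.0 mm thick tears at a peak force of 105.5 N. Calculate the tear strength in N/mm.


Tear strength = force / thickness
= 105.5 / 3.0
= 35.17 N/mm

35.17 N/mm


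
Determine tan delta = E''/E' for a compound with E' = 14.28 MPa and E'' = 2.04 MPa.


tan delta = E'' / E'
= 2.04 / 14.28
= 0.1429

tan delta = 0.1429


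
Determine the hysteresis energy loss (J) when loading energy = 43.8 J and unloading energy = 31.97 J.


Hysteresis loss = loading - unloading
= 43.8 - 31.97
= 11.83 J

11.83 J


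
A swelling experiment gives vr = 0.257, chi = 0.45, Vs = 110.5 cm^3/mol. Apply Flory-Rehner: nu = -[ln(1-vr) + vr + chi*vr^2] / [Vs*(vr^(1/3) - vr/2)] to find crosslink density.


ln(1 - vr) = ln(1 - 0.257) = -0.2971
Numerator = -((-0.2971) + 0.257 + 0.45 * 0.257^2) = 0.0103
Denominator = 110.5 * (0.257^(1/3) - 0.257/2) = 56.0551
nu = 0.0103 / 56.0551 = 1.8441e-04 mol/cm^3

1.8441e-04 mol/cm^3


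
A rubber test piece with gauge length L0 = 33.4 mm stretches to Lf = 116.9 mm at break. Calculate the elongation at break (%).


Elongation = (Lf - L0) / L0 * 100
= (116.9 - 33.4) / 33.4 * 100
= 83.5 / 33.4 * 100
= 250.0%

250.0%


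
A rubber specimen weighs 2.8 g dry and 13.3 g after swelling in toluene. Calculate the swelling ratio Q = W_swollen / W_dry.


Q = W_swollen / W_dry
Q = 13.3 / 2.8
Q = 4.75

Q = 4.75


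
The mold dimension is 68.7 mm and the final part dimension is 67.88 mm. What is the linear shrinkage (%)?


Shrinkage = (mold - part) / mold * 100
= (68.7 - 67.88) / 68.7 * 100
= 0.82 / 68.7 * 100
= 1.19%

1.19%


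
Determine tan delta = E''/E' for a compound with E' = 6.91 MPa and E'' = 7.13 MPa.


tan delta = E'' / E'
= 7.13 / 6.91
= 1.0318

tan delta = 1.0318


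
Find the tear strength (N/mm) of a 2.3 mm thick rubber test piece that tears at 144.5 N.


Tear strength = force / thickness
= 144.5 / 2.3
= 62.83 N/mm

62.83 N/mm


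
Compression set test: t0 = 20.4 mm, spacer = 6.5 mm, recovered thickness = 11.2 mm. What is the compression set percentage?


CS = (t0 - recovered) / (t0 - ts) * 100
= (20.4 - 11.2) / (20.4 - 6.5) * 100
= 9.2 / 13.9 * 100
= 66.2%

66.2%


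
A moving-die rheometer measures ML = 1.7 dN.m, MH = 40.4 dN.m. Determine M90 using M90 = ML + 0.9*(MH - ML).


M90 = ML + 0.9 * (MH - ML)
M90 = 1.7 + 0.9 * (40.4 - 1.7)
M90 = 1.7 + 0.9 * 38.7
M90 = 36.53 dN.m

36.53 dN.m


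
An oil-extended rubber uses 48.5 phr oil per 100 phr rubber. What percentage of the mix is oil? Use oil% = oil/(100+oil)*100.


Oil % = oil / (100 + oil) * 100
= 48.5 / (100 + 48.5) * 100
= 48.5 / 148.5 * 100
= 32.66%

32.66%


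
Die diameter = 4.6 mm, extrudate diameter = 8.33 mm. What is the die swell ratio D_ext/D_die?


Die swell ratio = D_extrudate / D_die
= 8.33 / 4.6
= 1.811

Die swell = 1.811


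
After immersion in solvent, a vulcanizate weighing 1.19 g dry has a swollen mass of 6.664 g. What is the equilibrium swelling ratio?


Q = W_swollen / W_dry
Q = 6.664 / 1.19
Q = 5.6

Q = 5.6


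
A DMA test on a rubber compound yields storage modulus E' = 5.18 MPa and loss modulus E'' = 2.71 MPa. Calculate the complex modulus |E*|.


|E*| = sqrt(E'^2 + E''^2)
= sqrt(5.18^2 + 2.71^2)
= sqrt(26.8324 + 7.3441)
= 5.846 MPa

5.846 MPa


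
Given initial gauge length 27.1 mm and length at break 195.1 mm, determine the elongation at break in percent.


Elongation = (Lf - L0) / L0 * 100
= (195.1 - 27.1) / 27.1 * 100
= 168.0 / 27.1 * 100
= 619.9%

619.9%


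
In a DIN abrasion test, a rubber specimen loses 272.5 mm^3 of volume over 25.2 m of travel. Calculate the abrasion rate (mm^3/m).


Rate = volume_loss / distance
= 272.5 / 25.2
= 10.813 mm^3/m

10.813 mm^3/m


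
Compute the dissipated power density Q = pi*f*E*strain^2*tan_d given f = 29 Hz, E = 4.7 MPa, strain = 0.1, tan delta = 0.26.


Q = pi * f * E * strain^2 * tan_d
= pi * 29 * 4.7 * 0.1^2 * 0.26
= pi * 29 * 4.7 * 0.0100 * 0.26
= 1.1133

Q = 1.1133


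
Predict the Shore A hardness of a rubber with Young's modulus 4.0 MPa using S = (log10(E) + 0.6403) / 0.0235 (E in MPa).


log10(E) = 0.0235*S - 0.6403  =>  S = (log10(E) + 0.6403) / 0.0235
log10(4.0) = 0.602060
S = (0.602060 + 0.6403) / 0.0235 = 1.242360 / 0.0235
S = 52.9

Shore A = 52.9


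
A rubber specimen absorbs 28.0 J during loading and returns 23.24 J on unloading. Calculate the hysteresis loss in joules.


Hysteresis loss = loading - unloading
= 28.0 - 23.24
= 4.76 J

4.76 J


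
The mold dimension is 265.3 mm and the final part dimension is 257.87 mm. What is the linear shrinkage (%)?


Shrinkage = (mold - part) / mold * 100
= (265.3 - 257.87) / 265.3 * 100
= 7.43 / 265.3 * 100
= 2.8%

2.8%


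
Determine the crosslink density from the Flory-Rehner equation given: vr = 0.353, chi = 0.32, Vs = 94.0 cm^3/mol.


ln(1 - vr) = ln(1 - 0.353) = -0.4354
Numerator = -((-0.4354) + 0.353 + 0.32 * 0.353^2) = 0.0425
Denominator = 94.0 * (0.353^(1/3) - 0.353/2) = 49.8423
nu = 0.0425 / 49.8423 = 8.5337e-04 mol/cm^3

8.5337e-04 mol/cm^3


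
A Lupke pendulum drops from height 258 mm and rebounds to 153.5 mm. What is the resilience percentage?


Resilience = h_rebound / h_drop * 100
= 153.5 / 258 * 100
= 59.5%

59.5%


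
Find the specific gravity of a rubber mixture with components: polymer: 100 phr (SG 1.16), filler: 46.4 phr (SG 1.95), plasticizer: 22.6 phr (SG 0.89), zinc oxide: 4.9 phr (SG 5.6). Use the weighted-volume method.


Sum of weights = 173.9
Volume contributions:
  polymer: 100/1.16 = 86.2069
  filler: 46.4/1.95 = 23.7949
  plasticizer: 22.6/0.89 = 25.3933
  zinc oxide: 4.9/5.6 = 0.8750
Sum of volumes = 136.2700
SG = 173.9 / 136.2700 = 1.276

SG = 1.276


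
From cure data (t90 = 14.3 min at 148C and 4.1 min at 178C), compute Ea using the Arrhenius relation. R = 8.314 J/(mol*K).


T1 = 421.15 K, T2 = 451.15 K
1/T1 - 1/T2 = 1.5789e-04
ln(t1/t2) = ln(14.3/4.1) = 1.2493
Ea = 8.314 * 1.2493 / 1.5789e-04 = 65781.4942 J/mol
Ea = 65.78 kJ/mol

65.78 kJ/mol


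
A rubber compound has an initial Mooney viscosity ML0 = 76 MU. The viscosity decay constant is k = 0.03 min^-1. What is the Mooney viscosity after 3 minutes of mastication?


ML = ML0 * exp(-k * t)
ML = 76 * exp(-0.03 * 3)
ML = 76 * 0.9139
ML = 69.46 MU

69.46 MU


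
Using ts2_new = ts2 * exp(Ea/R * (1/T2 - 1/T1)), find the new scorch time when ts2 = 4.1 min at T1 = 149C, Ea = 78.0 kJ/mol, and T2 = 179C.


Convert temperatures: T1 = 149 + 273.15 = 422.15 K, T2 = 179 + 273.15 = 452.15 K
ts2_new = 4.1 * exp(78000 / 8.314 * (1/452.15 - 1/422.15))
1/T2 - 1/T1 = -1.5717e-04
ts2_new = 0.94 min

0.94 min


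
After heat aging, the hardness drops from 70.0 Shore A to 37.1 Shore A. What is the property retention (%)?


Retention = aged / original * 100
= 37.1 / 70.0 * 100
= 53.0%

53.0%


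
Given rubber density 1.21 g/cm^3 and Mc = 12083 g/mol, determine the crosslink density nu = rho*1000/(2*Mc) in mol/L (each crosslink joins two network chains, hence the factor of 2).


nu = rho * 1000 / (2 * Mc)
nu = 1.21 * 1000 / (2 * 12083)
nu = 1210.0 / 24166
nu = 0.0501 mol/L

0.0501 mol/L


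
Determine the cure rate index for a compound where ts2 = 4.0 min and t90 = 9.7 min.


CRI = 100 / (t90 - ts2)
= 100 / (9.7 - 4.0)
= 100 / 5.7
= 17.54 min^-1

17.54 min^-1


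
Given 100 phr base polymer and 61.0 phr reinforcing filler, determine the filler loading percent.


Filler % = filler / (rubber + filler) * 100
= 61.0 / (100 + 61.0) * 100
= 61.0 / 161.0 * 100
= 37.89%

37.89%


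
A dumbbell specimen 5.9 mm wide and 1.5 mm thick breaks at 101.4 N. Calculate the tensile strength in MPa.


Area = width * thickness = 5.9 * 1.5 = 8.85 mm^2
TS = force / area = 101.4 / 8.85 = 11.46 MPa

11.46 MPa


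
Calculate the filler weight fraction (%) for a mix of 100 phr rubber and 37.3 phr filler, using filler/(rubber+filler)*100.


Filler % = filler / (rubber + filler) * 100
= 37.3 / (100 + 37.3) * 100
= 37.3 / 137.3 * 100
= 27.17%

27.17%


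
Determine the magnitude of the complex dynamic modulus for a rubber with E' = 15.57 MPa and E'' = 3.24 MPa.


|E*| = sqrt(E'^2 + E''^2)
= sqrt(15.57^2 + 3.24^2)
= sqrt(242.4249 + 10.4976)
= 15.904 MPa

15.904 MPa


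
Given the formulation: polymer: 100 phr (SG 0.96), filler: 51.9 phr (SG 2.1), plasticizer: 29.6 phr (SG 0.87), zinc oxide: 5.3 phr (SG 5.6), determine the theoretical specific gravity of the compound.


Sum of weights = 186.8
Volume contributions:
  polymer: 100/0.96 = 104.1667
  filler: 51.9/2.1 = 24.7143
  plasticizer: 29.6/0.87 = 34.0230
  zinc oxide: 5.3/5.6 = 0.9464
Sum of volumes = 163.8504
SG = 186.8 / 163.8504 = 1.14

SG = 1.14


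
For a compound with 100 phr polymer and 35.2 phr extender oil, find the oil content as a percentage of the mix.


Oil % = oil / (100 + oil) * 100
= 35.2 / (100 + 35.2) * 100
= 35.2 / 135.2 * 100
= 26.04%

26.04%


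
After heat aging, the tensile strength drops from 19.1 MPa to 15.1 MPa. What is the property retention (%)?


Retention = aged / original * 100
= 15.1 / 19.1 * 100
= 79.1%

79.1%


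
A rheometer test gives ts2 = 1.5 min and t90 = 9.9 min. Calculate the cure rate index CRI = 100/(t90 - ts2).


CRI = 100 / (t90 - ts2)
= 100 / (9.9 - 1.5)
= 100 / 8.4
= 11.9 min^-1

11.9 min^-1


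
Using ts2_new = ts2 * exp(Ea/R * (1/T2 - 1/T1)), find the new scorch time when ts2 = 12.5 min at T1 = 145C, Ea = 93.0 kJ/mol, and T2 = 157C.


Convert temperatures: T1 = 145 + 273.15 = 418.15 K, T2 = 157 + 273.15 = 430.15 K
ts2_new = 12.5 * exp(93000 / 8.314 * (1/430.15 - 1/418.15))
1/T2 - 1/T1 = -6.6716e-05
ts2_new = 5.93 min

5.93 min
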